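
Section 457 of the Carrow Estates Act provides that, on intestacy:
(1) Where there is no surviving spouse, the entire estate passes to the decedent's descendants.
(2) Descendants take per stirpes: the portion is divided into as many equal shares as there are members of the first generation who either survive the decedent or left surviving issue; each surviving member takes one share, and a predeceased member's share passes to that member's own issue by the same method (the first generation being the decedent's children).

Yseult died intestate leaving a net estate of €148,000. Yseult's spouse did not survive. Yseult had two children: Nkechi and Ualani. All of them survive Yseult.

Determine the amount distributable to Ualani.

Ualani receives €74,000.

The entire €148,000 passes to the descendants.
That amount (€148,000) is divided into 2 shares of €74,000: Nkechi and Ualani each take €74,000.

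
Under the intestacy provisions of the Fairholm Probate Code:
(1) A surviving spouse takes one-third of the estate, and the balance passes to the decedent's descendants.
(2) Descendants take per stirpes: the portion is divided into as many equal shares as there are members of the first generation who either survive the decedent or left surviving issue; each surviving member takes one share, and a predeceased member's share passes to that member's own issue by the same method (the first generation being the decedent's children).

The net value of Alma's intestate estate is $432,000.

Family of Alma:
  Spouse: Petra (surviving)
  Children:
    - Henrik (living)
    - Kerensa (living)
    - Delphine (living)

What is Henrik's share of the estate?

Petra takes one-third of $432,000 = $144,000. The remaining $288,000 passes to the descendants.
The descendants' portion ($288,000) is divided into 3 shares of $96,000: Henrik, Kerensa, and Delphine each take $96,000.

Henrik receives $96,000.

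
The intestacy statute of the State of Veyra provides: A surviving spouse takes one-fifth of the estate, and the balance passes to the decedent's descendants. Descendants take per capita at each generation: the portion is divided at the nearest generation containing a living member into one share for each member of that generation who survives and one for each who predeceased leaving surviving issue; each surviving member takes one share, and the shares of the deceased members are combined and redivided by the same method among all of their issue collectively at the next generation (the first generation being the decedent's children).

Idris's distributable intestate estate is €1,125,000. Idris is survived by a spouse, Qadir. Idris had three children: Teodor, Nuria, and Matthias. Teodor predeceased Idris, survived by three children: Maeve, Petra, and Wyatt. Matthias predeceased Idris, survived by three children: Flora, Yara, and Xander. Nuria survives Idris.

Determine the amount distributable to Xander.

Qadir takes one-fifth of €1,125,000 = €225,000. The remaining €900,000 passes to the descendants.
The descendants' portion (€900,000) is divided at the children's generation into 3 shares of €300,000. Nuria takes €300,000. The 2 shares of the deceased (Teodor and Matthias) are combined into a pool of €600,000.
That pool (€600,000) is divided at the grandchildren's generation equally among Maeve, Petra, Wyatt, Flora, Yara, and Xander: €100,000 each.

Xander receives €100,000.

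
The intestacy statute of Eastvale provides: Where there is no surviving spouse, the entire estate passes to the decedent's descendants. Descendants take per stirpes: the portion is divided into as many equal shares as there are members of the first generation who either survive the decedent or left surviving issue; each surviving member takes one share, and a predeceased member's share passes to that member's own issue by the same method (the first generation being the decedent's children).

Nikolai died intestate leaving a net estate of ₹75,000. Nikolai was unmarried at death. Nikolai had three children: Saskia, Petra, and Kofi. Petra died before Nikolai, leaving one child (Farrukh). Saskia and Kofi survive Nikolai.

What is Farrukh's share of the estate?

The entire ₹75,000 passes to the descendants.
That amount (₹75,000) is divided into 3 shares of ₹25,000: Saskia and Kofi each take ₹25,000; Petra's ₹25,000 share passes to Petra's issue.
Petra's share (₹25,000) passes entirely to Farrukh.

Farrukh receives ₹25,000.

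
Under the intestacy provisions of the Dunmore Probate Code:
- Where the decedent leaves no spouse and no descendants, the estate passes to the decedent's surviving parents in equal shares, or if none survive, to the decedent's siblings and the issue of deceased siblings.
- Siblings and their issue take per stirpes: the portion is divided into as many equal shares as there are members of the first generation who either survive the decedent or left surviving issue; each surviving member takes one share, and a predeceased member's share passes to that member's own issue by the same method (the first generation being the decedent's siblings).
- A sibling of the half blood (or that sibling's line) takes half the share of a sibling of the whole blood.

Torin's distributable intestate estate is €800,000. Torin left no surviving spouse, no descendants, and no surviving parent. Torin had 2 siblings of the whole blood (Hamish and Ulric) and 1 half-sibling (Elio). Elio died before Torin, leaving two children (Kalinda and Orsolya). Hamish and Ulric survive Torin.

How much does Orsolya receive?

Orsolya receives €80,000.

The entire €800,000 passes to the siblings and their issue.
Counting each half-blood sibling's line as half a unit, there are 5/2 units in €800,000, so one unit is €320,000. Whole-blood lines (Hamish and Ulric) take €320,000 each; half-blood lines (Elio) take €160,000 each.
Elio's share (€160,000) is divided into 2 shares of €80,000: Kalinda and Orsolya each take €80,000.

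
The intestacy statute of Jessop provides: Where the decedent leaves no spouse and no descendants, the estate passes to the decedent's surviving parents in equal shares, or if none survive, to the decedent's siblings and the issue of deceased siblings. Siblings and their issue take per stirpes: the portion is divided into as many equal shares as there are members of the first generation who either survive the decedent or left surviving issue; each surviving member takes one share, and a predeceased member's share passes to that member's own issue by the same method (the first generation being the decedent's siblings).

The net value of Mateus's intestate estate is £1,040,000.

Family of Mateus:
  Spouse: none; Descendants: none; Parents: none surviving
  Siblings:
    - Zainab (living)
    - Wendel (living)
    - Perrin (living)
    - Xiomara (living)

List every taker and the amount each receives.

The entire £1,040,000 passes to the siblings and their issue.
That amount (£1,040,000) is divided into 4 shares of £260,000: Zainab, Wendel, Perrin, and Xiomara each take £260,000.

Zainab: £260,000; Wendel: £260,000; Perrin: £260,000; Xiomara: £260,000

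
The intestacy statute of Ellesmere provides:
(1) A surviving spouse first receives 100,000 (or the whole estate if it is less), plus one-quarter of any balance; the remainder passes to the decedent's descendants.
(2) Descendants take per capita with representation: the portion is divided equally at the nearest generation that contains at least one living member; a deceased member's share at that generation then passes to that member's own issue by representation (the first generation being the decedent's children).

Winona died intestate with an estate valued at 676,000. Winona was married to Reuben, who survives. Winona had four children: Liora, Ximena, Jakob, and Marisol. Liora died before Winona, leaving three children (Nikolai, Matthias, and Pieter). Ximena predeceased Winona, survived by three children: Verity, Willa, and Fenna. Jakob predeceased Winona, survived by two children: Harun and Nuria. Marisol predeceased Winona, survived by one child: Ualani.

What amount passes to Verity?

Verity receives 48,000.

Reuben first takes 100,000, leaving a balance of 576,000. Reuben then takes one-quarter of the balance (144,000), for a total of 244,000. The remaining 432,000 passes to the descendants.
No child survives, so the initial division is made at the grandchildren's generation.
The descendants' portion (432,000) is divided into 9 shares of 48,000: Nikolai, Matthias, Pieter, Verity, Willa, Fenna, Harun, Nuria, and Ualani each take 48,000.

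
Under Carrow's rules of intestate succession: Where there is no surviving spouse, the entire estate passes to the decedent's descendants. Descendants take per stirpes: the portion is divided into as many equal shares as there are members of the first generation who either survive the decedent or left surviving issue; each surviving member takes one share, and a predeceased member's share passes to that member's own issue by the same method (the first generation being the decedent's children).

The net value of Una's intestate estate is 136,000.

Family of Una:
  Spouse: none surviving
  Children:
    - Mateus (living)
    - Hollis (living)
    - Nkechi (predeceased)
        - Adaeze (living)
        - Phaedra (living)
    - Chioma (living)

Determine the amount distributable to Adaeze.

Adaeze receives 17,000.

The entire 136,000 passes to the descendants.
That amount (136,000) is divided into 4 shares of 34,000: Mateus, Hollis, and Chioma each take 34,000; Nkechi's 34,000 share passes to Nkechi's issue.
Nkechi's share (34,000) is divided into 2 shares of 17,000: Adaeze and Phaedra each take 17,000.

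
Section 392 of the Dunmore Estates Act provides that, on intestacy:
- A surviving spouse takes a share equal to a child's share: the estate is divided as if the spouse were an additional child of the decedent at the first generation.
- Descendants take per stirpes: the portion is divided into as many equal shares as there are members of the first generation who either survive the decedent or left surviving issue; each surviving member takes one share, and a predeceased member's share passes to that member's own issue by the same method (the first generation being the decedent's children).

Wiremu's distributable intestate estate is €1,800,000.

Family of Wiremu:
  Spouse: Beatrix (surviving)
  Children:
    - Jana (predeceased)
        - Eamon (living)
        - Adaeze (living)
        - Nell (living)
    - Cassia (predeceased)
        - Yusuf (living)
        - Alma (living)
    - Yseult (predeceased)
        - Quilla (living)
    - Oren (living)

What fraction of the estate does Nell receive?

The spouse counts as an additional share at the children's level, so there are 5 primary shares of €360,000. Beatrix takes one such share (€360,000).
The children's combined portion (€1,440,000) is divided into 4 shares of €360,000: Oren takes €360,000; Jana's €360,000 share passes to Jana's issue; Cassia's €360,000 share passes to Cassia's issue; Yseult's €360,000 share passes to Yseult's issue.
Jana's share (€360,000) is divided into 3 shares of €120,000: Eamon, Adaeze, and Nell each take €120,000.
Cassia's share (€360,000) is divided into 2 shares of €180,000: Yusuf and Alma each take €180,000.
Yseult's share (€360,000) passes entirely to Quilla.

Nell receives 1/15 of the estate.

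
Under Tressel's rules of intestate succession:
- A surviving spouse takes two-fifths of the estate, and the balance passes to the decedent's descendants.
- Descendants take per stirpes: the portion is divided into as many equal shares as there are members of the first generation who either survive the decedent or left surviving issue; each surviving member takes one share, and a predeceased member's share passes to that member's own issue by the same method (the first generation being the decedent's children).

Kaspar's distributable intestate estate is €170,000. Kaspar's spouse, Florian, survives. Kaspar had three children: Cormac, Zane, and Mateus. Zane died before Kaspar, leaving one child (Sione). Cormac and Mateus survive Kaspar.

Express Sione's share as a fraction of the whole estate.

Sione receives 1/5 of the estate.

Florian takes two-fifths of €170,000 = €68,000. The remaining €102,000 passes to the descendants.
The descendants' portion (€102,000) is divided into 3 shares of €34,000: Cormac and Mateus each take €34,000; Zane's €34,000 share passes to Zane's issue.
Zane's share (€34,000) passes entirely to Sione.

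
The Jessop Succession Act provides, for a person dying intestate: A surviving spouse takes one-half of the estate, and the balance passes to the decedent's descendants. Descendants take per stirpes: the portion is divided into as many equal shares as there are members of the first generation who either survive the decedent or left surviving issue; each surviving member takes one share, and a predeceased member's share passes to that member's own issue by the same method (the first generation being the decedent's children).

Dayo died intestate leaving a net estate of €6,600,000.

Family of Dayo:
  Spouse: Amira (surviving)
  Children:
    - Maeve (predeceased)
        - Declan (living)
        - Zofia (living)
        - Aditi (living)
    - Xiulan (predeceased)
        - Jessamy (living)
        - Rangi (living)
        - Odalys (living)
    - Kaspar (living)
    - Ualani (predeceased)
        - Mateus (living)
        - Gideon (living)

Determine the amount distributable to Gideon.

Amira takes one-half of €6,600,000 = €3,300,000. The remaining €3,300,000 passes to the descendants.
The descendants' portion (€3,300,000) is divided into 4 shares of €825,000: Kaspar takes €825,000; Maeve's €825,000 share passes to Maeve's issue; Xiulan's €825,000 share passes to Xiulan's issue; Ualani's €825,000 share passes to Ualani's issue.
Maeve's share (€825,000) is divided into 3 shares of €275,000: Declan, Zofia, and Aditi each take €275,000.
Xiulan's share (€825,000) is divided into 3 shares of €275,000: Jessamy, Rangi, and Odalys each take €275,000.
Ualani's share (€825,000) is divided into 2 shares of €412,500: Mateus and Gideon each take €412,500.

Gideon receives €412,500.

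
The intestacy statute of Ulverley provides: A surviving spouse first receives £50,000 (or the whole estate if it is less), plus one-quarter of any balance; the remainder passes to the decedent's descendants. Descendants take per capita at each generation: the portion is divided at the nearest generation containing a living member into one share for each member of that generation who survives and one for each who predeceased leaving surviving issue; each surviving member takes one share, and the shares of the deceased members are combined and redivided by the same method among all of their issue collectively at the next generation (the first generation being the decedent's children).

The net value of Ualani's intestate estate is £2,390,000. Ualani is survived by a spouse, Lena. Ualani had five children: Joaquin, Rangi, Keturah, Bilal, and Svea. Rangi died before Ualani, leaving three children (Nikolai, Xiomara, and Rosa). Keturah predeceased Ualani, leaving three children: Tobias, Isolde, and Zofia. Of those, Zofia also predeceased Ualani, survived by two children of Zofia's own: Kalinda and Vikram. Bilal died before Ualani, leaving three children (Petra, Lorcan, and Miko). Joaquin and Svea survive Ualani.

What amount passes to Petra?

Petra receives £117,000.

Lena first takes £50,000, leaving a balance of £2,340,000. Lena then takes one-quarter of the balance (£585,000), for a total of £635,000. The remaining £1,755,000 passes to the descendants.
The descendants' portion (£1,755,000) is divided at the children's generation into 5 shares of £351,000. Joaquin and Svea each take £351,000. The 3 shares of the deceased (Rangi, Keturah, and Bilal) are combined into a pool of £1,053,000.
That pool (£1,053,000) is divided at the grandchildren's generation into 9 shares of £117,000. Nikolai, Xiomara, Rosa, Tobias, Isolde, Petra, Lorcan, and Miko each take £117,000. The remaining share for the deceased Zofia (£117,000) is carried to the next generation.
That pool (£117,000) is divided at the great-grandchildren's generation equally among Kalinda and Vikram: £58,500 each.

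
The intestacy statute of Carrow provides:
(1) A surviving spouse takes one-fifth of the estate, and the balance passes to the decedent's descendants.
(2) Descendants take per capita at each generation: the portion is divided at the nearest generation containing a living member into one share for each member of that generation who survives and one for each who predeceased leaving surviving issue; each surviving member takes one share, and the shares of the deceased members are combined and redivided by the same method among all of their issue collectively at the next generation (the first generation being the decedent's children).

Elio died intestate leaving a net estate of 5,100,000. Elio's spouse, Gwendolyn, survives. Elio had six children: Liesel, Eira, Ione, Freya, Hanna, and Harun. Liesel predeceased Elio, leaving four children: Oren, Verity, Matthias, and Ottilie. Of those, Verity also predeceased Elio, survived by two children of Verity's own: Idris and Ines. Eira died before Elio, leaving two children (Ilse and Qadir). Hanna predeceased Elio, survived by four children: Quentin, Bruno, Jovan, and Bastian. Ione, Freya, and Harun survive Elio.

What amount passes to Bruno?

Gwendolyn takes one-fifth of 5,100,000 = 1,020,000. The remaining 4,080,000 passes to the descendants.
The descendants' portion (4,080,000) is divided at the children's generation into 6 shares of 680,000. Ione, Freya, and Harun each take 680,000. The 3 shares of the deceased (Liesel, Eira, and Hanna) are combined into a pool of 2,040,000.
That pool (2,040,000) is divided at the grandchildren's generation into 10 shares of 204,000. Oren, Matthias, Ottilie, Ilse, Qadir, Quentin, Bruno, Jovan, and Bastian each take 204,000. The remaining share for the deceased Verity (204,000) is carried to the next generation.
That pool (204,000) is divided at the great-grandchildren's generation equally among Idris and Ines: 102,000 each.

Bruno receives 204,000.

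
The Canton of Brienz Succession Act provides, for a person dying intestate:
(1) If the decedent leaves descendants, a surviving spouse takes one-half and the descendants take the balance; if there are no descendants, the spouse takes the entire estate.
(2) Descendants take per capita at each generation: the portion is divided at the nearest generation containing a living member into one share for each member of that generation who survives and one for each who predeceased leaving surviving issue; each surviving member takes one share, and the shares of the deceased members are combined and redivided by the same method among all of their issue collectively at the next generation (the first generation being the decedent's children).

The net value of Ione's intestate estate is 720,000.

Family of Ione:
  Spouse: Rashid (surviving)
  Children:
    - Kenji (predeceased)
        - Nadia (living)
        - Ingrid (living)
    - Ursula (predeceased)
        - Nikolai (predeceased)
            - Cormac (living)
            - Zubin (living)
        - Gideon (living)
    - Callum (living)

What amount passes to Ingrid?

Ingrid receives 60,000.

Rashid takes one-half of 720,000 = 360,000. The remaining 360,000 passes to the descendants.
The descendants' portion (360,000) is divided at the children's generation into 3 shares of 120,000. Callum takes 120,000. The 2 shares of the deceased (Kenji and Ursula) are combined into a pool of 240,000.
That pool (240,000) is divided at the grandchildren's generation into 4 shares of 60,000. Nadia, Ingrid, and Gideon each take 60,000. The remaining share for the deceased Nikolai (60,000) is carried to the next generation.
That pool (60,000) is divided at the great-grandchildren's generation equally among Cormac and Zubin: 30,000 each.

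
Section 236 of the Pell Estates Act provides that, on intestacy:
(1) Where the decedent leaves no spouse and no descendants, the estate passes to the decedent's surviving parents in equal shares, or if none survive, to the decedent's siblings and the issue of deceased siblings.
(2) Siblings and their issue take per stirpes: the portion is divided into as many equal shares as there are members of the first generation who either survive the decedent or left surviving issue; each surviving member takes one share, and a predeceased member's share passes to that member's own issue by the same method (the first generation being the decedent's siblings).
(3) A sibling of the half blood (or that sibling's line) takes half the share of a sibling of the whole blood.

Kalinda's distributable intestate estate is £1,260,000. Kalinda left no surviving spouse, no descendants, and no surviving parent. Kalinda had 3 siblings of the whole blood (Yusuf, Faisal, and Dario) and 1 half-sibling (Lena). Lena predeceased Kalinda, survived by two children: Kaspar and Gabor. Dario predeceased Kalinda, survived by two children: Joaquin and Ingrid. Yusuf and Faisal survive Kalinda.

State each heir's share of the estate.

The entire £1,260,000 passes to the siblings and their issue.
Counting each half-blood sibling's line as half a unit, there are 7/2 units in £1,260,000, so one unit is £360,000. Whole-blood lines (Yusuf, Faisal, and Dario) take £360,000 each; half-blood lines (Lena) take £180,000 each.
Lena's share (£180,000) is divided into 2 shares of £90,000: Kaspar and Gabor each take £90,000.
Dario's share (£360,000) is divided into 2 shares of £180,000: Joaquin and Ingrid each take £180,000.

Yusuf: £360,000; Kaspar: £90,000; Gabor: £90,000; Faisal: £360,000; Joaquin: £180,000; Ingrid: £180,000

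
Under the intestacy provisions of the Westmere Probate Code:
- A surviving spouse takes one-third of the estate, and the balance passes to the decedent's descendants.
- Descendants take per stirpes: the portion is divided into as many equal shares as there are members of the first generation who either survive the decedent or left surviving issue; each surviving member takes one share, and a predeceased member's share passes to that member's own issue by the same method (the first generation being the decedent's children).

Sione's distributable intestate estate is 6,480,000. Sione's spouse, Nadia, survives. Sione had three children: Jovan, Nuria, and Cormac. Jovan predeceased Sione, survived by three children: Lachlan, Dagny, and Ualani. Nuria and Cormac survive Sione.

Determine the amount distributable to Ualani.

Ualani receives 480,000.

Nadia takes one-third of 6,480,000 = 2,160,000. The remaining 4,320,000 passes to the descendants.
The descendants' portion (4,320,000) is divided into 3 shares of 1,440,000: Nuria and Cormac each take 1,440,000; Jovan's 1,440,000 share passes to Jovan's issue.
Jovan's share (1,440,000) is divided into 3 shares of 480,000: Lachlan, Dagny, and Ualani each take 480,000.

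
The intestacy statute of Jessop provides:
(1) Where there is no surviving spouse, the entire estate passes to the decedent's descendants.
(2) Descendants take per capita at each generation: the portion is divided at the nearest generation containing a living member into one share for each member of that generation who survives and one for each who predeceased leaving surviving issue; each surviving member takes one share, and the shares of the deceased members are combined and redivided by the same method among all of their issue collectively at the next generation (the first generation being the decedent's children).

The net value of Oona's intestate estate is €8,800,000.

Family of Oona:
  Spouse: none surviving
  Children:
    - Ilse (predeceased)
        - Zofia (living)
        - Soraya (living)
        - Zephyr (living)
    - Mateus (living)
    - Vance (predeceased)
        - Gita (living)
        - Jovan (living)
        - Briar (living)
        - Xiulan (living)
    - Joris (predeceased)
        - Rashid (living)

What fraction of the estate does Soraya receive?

Soraya receives 3/32 of the estate.

The entire €8,800,000 passes to the descendants.
That amount (€8,800,000) is divided at the children's generation into 4 shares of €2,200,000. Mateus takes €2,200,000. The 3 shares of the deceased (Ilse, Vance, and Joris) are combined into a pool of €6,600,000.
That pool (€6,600,000) is divided at the grandchildren's generation equally among Zofia, Soraya, Zephyr, Gita, Jovan, Briar, Xiulan, and Rashid: €825,000 each.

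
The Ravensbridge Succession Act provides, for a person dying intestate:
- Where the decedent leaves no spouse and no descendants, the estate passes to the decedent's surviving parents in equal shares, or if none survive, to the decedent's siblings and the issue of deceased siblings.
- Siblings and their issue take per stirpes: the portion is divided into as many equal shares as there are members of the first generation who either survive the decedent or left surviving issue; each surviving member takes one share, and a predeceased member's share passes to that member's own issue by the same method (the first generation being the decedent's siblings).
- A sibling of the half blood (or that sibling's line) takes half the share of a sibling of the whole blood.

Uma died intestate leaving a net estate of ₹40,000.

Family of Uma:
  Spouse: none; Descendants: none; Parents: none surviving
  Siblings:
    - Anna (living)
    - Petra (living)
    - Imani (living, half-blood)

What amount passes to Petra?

Petra receives ₹16,000.

The entire ₹40,000 passes to the siblings and their issue.
Counting each half-blood sibling's line as half a unit, there are 5/2 units in ₹40,000, so one unit is ₹16,000. Whole-blood lines (Anna and Petra) take ₹16,000 each; half-blood lines (Imani) take ₹8,000 each.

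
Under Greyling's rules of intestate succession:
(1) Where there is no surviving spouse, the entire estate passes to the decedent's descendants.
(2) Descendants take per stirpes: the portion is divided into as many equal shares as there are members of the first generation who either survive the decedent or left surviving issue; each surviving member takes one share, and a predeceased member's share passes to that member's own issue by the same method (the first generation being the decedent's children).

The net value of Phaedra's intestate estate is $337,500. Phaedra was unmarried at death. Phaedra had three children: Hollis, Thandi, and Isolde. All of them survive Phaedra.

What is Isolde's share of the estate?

The entire $337,500 passes to the descendants.
That amount ($337,500) is divided into 3 shares of $112,500: Hollis, Thandi, and Isolde each take $112,500.

Isolde receives $112,500.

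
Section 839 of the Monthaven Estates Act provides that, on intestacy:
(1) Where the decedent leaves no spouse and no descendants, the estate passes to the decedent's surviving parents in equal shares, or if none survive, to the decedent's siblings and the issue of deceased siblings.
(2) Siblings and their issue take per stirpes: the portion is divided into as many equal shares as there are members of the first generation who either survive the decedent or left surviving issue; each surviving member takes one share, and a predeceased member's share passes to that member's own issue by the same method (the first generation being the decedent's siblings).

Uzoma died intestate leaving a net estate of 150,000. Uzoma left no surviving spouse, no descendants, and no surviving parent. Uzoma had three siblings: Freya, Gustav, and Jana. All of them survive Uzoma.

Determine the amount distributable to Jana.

Jana receives 50,000.

The entire 150,000 passes to the siblings and their issue.
That amount (150,000) is divided into 3 shares of 50,000: Freya, Gustav, and Jana each take 50,000.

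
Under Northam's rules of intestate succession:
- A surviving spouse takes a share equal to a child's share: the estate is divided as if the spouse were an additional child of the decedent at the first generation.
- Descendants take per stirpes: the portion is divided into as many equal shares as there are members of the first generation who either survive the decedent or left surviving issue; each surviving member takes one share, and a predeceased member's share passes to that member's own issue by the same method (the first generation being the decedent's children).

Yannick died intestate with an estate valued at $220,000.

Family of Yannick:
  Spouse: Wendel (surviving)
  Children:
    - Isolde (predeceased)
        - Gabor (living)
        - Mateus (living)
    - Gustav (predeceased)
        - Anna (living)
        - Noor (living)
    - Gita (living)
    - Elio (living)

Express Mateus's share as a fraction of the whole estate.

The spouse counts as an additional share at the children's level, so there are 5 primary shares of $44,000. Wendel takes one such share ($44,000).
The children's combined portion ($176,000) is divided into 4 shares of $44,000: Gita and Elio each take $44,000; Isolde's $44,000 share passes to Isolde's issue; Gustav's $44,000 share passes to Gustav's issue.
Isolde's share ($44,000) is divided into 2 shares of $22,000: Gabor and Mateus each take $22,000.
Gustav's share ($44,000) is divided into 2 shares of $22,000: Anna and Noor each take $22,000.

Mateus receives 1/10 of the estate.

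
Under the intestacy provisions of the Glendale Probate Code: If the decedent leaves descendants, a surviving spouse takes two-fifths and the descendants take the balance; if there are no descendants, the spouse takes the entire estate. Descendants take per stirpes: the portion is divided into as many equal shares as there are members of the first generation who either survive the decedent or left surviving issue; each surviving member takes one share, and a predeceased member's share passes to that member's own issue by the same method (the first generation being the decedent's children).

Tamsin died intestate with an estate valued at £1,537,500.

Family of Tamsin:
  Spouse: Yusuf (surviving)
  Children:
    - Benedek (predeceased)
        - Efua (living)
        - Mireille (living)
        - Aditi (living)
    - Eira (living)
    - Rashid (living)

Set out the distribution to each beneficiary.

Yusuf takes two-fifths of £1,537,500 = £615,000. The remaining £922,500 passes to the descendants.
The descendants' portion (£922,500) is divided into 3 shares of £307,500: Eira and Rashid each take £307,500; Benedek's £307,500 share passes to Benedek's issue.
Benedek's share (£307,500) is divided into 3 shares of £102,500: Efua, Mireille, and Aditi each take £102,500.

Yusuf: £615,000; Efua: £102,500; Mireille: £102,500; Aditi: £102,500; Eira: £307,500; Rashid: £307,500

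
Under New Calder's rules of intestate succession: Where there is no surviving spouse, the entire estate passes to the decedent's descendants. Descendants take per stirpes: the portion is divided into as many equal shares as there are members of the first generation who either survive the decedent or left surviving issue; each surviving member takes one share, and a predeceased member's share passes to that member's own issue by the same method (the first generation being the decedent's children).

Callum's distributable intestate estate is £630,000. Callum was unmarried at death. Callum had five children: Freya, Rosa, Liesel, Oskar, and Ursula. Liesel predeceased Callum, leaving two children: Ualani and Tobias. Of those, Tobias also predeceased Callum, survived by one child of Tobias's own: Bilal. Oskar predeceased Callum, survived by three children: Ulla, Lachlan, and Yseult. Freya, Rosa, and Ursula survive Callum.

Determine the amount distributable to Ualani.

The entire £630,000 passes to the descendants.
That amount (£630,000) is divided into 5 shares of £126,000: Freya, Rosa, and Ursula each take £126,000; Liesel's £126,000 share passes to Liesel's issue; Oskar's £126,000 share passes to Oskar's issue.
Liesel's share (£126,000) is divided into 2 shares of £63,000: Ualani takes £63,000; Tobias's £63,000 share passes to Tobias's issue.
Tobias's share (£63,000) passes entirely to Bilal.
Oskar's share (£126,000) is divided into 3 shares of £42,000: Ulla, Lachlan, and Yseult each take £42,000.

Ualani receives £63,000.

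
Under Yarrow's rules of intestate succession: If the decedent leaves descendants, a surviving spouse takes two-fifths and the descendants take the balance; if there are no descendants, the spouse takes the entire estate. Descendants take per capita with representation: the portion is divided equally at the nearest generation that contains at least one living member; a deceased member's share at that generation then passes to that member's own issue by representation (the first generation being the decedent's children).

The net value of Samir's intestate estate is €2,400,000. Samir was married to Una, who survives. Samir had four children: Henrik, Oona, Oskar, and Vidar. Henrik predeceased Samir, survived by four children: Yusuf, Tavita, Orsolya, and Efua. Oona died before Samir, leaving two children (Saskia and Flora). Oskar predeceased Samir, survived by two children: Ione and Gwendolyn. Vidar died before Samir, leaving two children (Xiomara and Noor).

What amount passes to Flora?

Una takes two-fifths of €2,400,000 = €960,000. The remaining €1,440,000 passes to the descendants.
No child survives, so the initial division is made at the grandchildren's generation.
The descendants' portion (€1,440,000) is divided into 10 shares of €144,000: Yusuf, Tavita, Orsolya, Efua, Saskia, Flora, Ione, Gwendolyn, Xiomara, and Noor each take €144,000.

Flora receives €144,000.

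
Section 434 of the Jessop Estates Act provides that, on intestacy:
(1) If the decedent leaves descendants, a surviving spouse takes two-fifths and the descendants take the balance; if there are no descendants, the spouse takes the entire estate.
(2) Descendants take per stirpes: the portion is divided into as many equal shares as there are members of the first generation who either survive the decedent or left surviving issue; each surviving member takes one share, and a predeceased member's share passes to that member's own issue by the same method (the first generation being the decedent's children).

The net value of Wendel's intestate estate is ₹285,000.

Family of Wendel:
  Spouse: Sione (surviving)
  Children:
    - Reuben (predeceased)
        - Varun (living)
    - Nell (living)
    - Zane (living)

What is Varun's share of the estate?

Sione takes two-fifths of ₹285,000 = ₹114,000. The remaining ₹171,000 passes to the descendants.
The descendants' portion (₹171,000) is divided into 3 shares of ₹57,000: Nell and Zane each take ₹57,000; Reuben's ₹57,000 share passes to Reuben's issue.
Reuben's share (₹57,000) passes entirely to Varun.

Varun receives ₹57,000.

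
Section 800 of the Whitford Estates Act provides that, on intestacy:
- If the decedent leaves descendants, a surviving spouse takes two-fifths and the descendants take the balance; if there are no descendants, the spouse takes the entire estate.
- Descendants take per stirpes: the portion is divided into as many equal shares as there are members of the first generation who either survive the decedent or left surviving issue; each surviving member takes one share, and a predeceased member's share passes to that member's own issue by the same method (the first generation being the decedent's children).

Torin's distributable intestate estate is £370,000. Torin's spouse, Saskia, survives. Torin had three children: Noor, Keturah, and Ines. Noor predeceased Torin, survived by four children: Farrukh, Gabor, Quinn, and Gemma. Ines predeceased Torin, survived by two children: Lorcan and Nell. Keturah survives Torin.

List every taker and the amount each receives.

Saskia: £148,000; Farrukh: £18,500; Gabor: £18,500; Quinn: £18,500; Gemma: £18,500; Keturah: £74,000; Lorcan: £37,000; Nell: £37,000

Saskia takes two-fifths of £370,000 = £148,000. The remaining £222,000 passes to the descendants.
The descendants' portion (£222,000) is divided into 3 shares of £74,000: Keturah takes £74,000; Noor's £74,000 share passes to Noor's issue; Ines's £74,000 share passes to Ines's issue.
Noor's share (£74,000) is divided into 4 shares of £18,500: Farrukh, Gabor, Quinn, and Gemma each take £18,500.
Ines's share (£74,000) is divided into 2 shares of £37,000: Lorcan and Nell each take £37,000.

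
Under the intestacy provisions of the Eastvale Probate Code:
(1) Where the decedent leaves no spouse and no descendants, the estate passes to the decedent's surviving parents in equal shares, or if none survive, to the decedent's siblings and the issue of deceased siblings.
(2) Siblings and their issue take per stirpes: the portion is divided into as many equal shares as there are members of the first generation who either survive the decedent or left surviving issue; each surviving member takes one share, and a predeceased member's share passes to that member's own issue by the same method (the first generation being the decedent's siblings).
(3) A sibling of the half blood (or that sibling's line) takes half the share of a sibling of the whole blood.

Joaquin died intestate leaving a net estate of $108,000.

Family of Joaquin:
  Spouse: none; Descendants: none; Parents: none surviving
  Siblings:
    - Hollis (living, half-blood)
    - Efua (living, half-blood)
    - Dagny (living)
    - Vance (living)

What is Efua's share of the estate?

The entire $108,000 passes to the siblings and their issue.
Counting each half-blood sibling's line as half a unit, there are 3 units in $108,000, so one unit is $36,000. Whole-blood lines (Dagny and Vance) take $36,000 each; half-blood lines (Hollis and Efua) take $18,000 each.

Efua receives $18,000.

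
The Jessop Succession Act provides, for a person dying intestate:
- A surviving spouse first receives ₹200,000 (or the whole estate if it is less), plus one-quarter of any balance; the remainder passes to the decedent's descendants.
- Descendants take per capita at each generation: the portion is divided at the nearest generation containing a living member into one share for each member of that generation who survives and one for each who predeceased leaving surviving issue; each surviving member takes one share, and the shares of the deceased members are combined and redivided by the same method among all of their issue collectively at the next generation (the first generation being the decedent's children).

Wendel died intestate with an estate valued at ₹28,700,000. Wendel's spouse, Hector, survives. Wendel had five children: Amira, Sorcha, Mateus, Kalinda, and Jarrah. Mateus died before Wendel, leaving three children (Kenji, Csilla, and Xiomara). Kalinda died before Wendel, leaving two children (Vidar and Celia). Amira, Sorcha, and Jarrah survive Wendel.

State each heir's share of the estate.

Hector: ₹7,325,000; Amira: ₹4,275,000; Sorcha: ₹4,275,000; Kenji: ₹1,710,000; Csilla: ₹1,710,000; Xiomara: ₹1,710,000; Vidar: ₹1,710,000; Celia: ₹1,710,000; Jarrah: ₹4,275,000

Hector first takes ₹200,000, leaving a balance of ₹28,500,000. Hector then takes one-quarter of the balance (₹7,125,000), for a total of ₹7,325,000. The remaining ₹21,375,000 passes to the descendants.
The descendants' portion (₹21,375,000) is divided at the children's generation into 5 shares of ₹4,275,000. Amira, Sorcha, and Jarrah each take ₹4,275,000. The 2 shares of the deceased (Mateus and Kalinda) are combined into a pool of ₹8,550,000.
That pool (₹8,550,000) is divided at the grandchildren's generation equally among Kenji, Csilla, Xiomara, Vidar, and Celia: ₹1,710,000 each.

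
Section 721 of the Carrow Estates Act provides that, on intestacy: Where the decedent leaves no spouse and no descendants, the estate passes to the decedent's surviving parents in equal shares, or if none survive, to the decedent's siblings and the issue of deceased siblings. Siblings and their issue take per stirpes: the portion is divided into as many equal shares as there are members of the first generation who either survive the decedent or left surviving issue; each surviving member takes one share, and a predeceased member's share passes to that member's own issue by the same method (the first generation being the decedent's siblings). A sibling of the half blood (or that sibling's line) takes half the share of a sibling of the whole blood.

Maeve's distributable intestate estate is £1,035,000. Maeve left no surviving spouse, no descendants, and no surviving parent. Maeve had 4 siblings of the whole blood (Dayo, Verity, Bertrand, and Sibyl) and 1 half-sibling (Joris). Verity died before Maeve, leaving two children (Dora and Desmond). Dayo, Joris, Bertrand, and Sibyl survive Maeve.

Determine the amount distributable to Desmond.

The entire £1,035,000 passes to the siblings and their issue.
Counting each half-blood sibling's line as half a unit, there are 9/2 units in £1,035,000, so one unit is £230,000. Whole-blood lines (Dayo, Verity, Bertrand, and Sibyl) take £230,000 each; half-blood lines (Joris) take £115,000 each.
Verity's share (£230,000) is divided into 2 shares of £115,000: Dora and Desmond each take £115,000.

Desmond receives £115,000.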